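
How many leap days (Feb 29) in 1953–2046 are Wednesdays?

Leap years in 1953–2046: 23 of them.
Feb 29 weekday advances by 5 (mod 7) from one leap year to the next four years later (or differs when a century non-leap intervenes).
Leap-day weekdays: 1956:Wed✓ 1960:Mon 1964:Sat 1968:Thu 1972:Tue 1976:Sun 1980:Fri 1984:Wed✓ 1988:Mon 1992:Sat 1996:Thu 2000:Tue 2004:Sun 2008:Fri 2012:Wed✓ 2016:Mon 2020:Sat 2024:Thu 2028:Tue 2032:Sun 2036:Fri 2040:Wed✓ 2044:Mon
Wednesday: 1956, 1984, 2012, 2040 → 4.

4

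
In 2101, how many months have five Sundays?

A month of length L has five Sundays iff its first Sunday is on day ≤ L−28 (so day 1–3 in a 31-day month, 1–2 in a 30-day month, day 1 in a leap February).
Checking each month of 2101: Jan starts Sat (31d) ✓; Feb starts Tue (28d); Mar starts Tue (31d); Apr starts Fri (30d); May starts Sun (31d) ✓; Jun starts Wed (30d); Jul starts Fri (31d) ✓; Aug starts Mon (31d); Sep starts Thu (30d); Oct starts Sat (31d) ✓; Nov starts Tue (30d); Dec starts Thu (31d).
Five-Sunday months: January, May, July, October → 4.

4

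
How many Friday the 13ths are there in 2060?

Check the 13th of each month of 2060: Jan 13: Tue, Feb 13: Fri, Mar 13: Sat, Apr 13: Tue, May 13: Thu, Jun 13: Sun, Jul 13: Tue, Aug 13: Fri, Sep 13: Mon, Oct 13: Wed, Nov 13: Sat, Dec 13: Mon.
Friday occurs in February, August — 2 months.

2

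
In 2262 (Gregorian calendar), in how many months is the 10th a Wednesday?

2

Check the 10th of each month of 2262: Jan 10: Fri, Feb 10: Mon, Mar 10: Mon, Apr 10: Thu, May 10: Sat, Jun 10: Tue, Jul 10: Thu, Aug 10: Sun, Sep 10: Wed, Oct 10: Fri, Nov 10: Mon, Dec 10: Wed.
Wednesday occurs in September, December — 2 months.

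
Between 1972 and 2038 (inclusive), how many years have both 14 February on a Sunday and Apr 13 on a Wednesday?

2

Check each year's weekday for 14 February and Apr 13:
  1972: Mon/Thu  1973: Wed/Fri  1974: Thu/Sat  1975: Fri/Sun  1976: Sat/Tue  1977: Mon/Wed  1978: Tue/Thu  1979: Wed/Fri  1980: Thu/Sun  1981: Sat/Mon  1982: Sun/Tue  1983: Mon/Wed  1984: Tue/Fri  1985: Thu/Sat  …(39 more)…  2025: Fri/Sun  2026: Sat/Mon  2027: Sun/Tue  2028: Mon/Thu  2029: Wed/Fri  2030: Thu/Sat  2031: Fri/Sun  2032: Sat/Tue  2033: Mon/Wed  2034: Tue/Thu  2035: Wed/Fri  2036: Thu/Sun  2037: Sat/Mon  2038: Sun/Tue
Both conditions hold in: 1988, 2016 — 2.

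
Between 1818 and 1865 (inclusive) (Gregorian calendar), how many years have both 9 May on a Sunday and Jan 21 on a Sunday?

0

Check each year's weekday for 9 May and Jan 21:
  1818: Sat/Wed  1819: Sun/Thu  1820: Tue/Fri  1821: Wed/Sun  1822: Thu/Mon  1823: Fri/Tue  1824: Sun/Wed  1825: Mon/Fri  1826: Tue/Sat  1827: Wed/Sun  1828: Fri/Mon  1829: Sat/Wed  1830: Sun/Thu  1831: Mon/Fri  …(20 more)…  1852: Sun/Wed  1853: Mon/Fri  1854: Tue/Sat  1855: Wed/Sun  1856: Fri/Mon  1857: Sat/Wed  1858: Sun/Thu  1859: Mon/Fri  1860: Wed/Sat  1861: Thu/Mon  1862: Fri/Tue  1863: Sat/Wed  1864: Mon/Thu  1865: Tue/Sat
Both conditions hold in: no year — 0.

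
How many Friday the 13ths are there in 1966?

Check the 13th of each month of 1966: Jan 13: Thu, Feb 13: Sun, Mar 13: Sun, Apr 13: Wed, May 13: Fri, Jun 13: Mon, Jul 13: Wed, Aug 13: Sat, Sep 13: Tue, Oct 13: Thu, Nov 13: Sun, Dec 13: Tue.
Friday occurs in May — 1 month.

1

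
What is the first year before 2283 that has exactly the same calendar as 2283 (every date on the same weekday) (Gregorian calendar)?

2277

Two years share a calendar iff Jan 1 falls on the same weekday and both are leap or both are common. 2283: Jan 1 is Monday, common year.
2282: Jan 1 Sunday, common
2281: Jan 1 Saturday, common
2280: Jan 1 Thursday, leap
2279: Jan 1 Wednesday, common
2278: Jan 1 Tuesday, common
2277: Jan 1 Monday, common
2277 matches on both conditions.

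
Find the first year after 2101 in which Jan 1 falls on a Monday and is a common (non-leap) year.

Jan 1 advances by 2 weekdays after a leap year and by 1 after a common year.
2101: Jan 1 is Saturday.
2102: Sunday
2103: Monday
2103 begins on a Monday and is a common year.

2103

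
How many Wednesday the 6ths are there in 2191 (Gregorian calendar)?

2

Check the 6th of each month of 2191: Jan 6: Thu, Feb 6: Sun, Mar 6: Sun, Apr 6: Wed, May 6: Fri, Jun 6: Mon, Jul 6: Wed, Aug 6: Sat, Sep 6: Tue, Oct 6: Thu, Nov 6: Sun, Dec 6: Tue.
Wednesday occurs in April, July — 2 months.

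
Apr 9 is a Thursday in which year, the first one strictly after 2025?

From one year to the next, a fixed date's weekday advances by 1, or by 2 when a Feb 29 lies between the two dates.
2025: April 9 is Wednesday.
2026: Thursday (+1)
Apr 9 falls on a Thursday in 2026.

2026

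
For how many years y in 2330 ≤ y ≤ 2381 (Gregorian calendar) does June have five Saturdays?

June has 30 days; it has five Saturdays when Saturday falls among the first (month-length − 28) days — i.e. when June 1 is one of Saturday/Friday.
June 1 by year: 2330:Sun 2331:Mon 2332:Wed 2333:Thu 2334:Fri✓ 2335:Sat✓ 2336:Mon 2337:Tue 2338:Wed 2339:Thu 2340:Sat✓ 2341:Sun 2342:Mon 2343:Tue 2344:Thu …(22 more)… 2367:Thu 2368:Sat✓ 2369:Sun 2370:Mon 2371:Tue 2372:Thu 2373:Fri✓ 2374:Sat✓ 2375:Sun 2376:Tue 2377:Wed 2378:Thu 2379:Fri✓ 2380:Sun 2381:Mon
Years with five Saturdays: 2334, 2335, 2340, 2345, 2346, 2351, 2356, 2357, 2362, 2363, 2368, 2373, 2374, 2379 → 14.

14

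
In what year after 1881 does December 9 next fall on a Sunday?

1883

From one year to the next, a fixed date's weekday advances by 1, or by 2 when a Feb 29 lies between the two dates.
1881: December 9 is Friday.
1882: Saturday (+1)
1883: Sunday (+1)
December 9 falls on a Sunday in 1883.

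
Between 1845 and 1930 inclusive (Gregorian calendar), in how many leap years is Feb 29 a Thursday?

Leap years in 1845–1930: 20 of them.
Feb 29 weekday advances by 5 (mod 7) from one leap year to the next four years later (or differs when a century non-leap intervenes).
Leap-day weekdays: 1848:Tue 1852:Sun 1856:Fri 1860:Wed 1864:Mon 1868:Sat 1872:Thu✓ 1876:Tue 1880:Sun 1884:Fri 1888:Wed 1892:Mon 1896:Sat 1904:Mon 1908:Sat 1912:Thu✓ 1916:Tue 1920:Sun 1924:Fri 1928:Wed
Thursday: 1872, 1912 → 2.

2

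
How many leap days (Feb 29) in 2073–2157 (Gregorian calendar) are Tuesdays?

3

Leap years in 2073–2157: 20 of them.
Feb 29 weekday advances by 5 (mod 7) from one leap year to the next four years later (or differs when a century non-leap intervenes).
Leap-day weekdays: 2076:Sat 2080:Thu 2084:Tue✓ 2088:Sun 2092:Fri 2096:Wed 2104:Fri 2108:Wed 2112:Mon 2116:Sat 2120:Thu 2124:Tue✓ 2128:Sun 2132:Fri 2136:Wed 2140:Mon 2144:Sat 2148:Thu 2152:Tue✓ 2156:Sun
Tuesday: 2084, 2124, 2152 → 3.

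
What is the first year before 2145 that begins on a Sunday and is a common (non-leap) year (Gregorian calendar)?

2141

Jan 1 advances by 2 weekdays after a leap year and by 1 after a common year.
2145: Jan 1 is Friday.
2144: Wednesday (leap)
2143: Tuesday
2142: Monday
2141: Sunday
2141 begins on a Sunday and is a common year.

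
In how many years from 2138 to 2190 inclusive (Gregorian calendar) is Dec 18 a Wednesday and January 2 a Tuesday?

Check each year's weekday for Dec 18 and January 2:
  2138: Thu/Thu  2139: Fri/Fri  2140: Sun/Sat  2141: Mon/Mon  2142: Tue/Tue  2143: Wed/Wed  2144: Fri/Thu  2145: Sat/Sat  2146: Sun/Sun  2147: Mon/Mon  2148: Wed/Tue ✓  2149: Thu/Thu  2150: Fri/Fri  2151: Sat/Sat  …(25 more)…  2177: Thu/Thu  2178: Fri/Fri  2179: Sat/Sat  2180: Mon/Sun  2181: Tue/Tue  2182: Wed/Wed  2183: Thu/Thu  2184: Sat/Fri  2185: Sun/Sun  2186: Mon/Mon  2187: Tue/Tue  2188: Thu/Wed  2189: Fri/Fri  2190: Sat/Sat
Both conditions hold in: 2148, 2176 — 2.

2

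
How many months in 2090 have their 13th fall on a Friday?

Check the 13th of each month of 2090: Jan 13: Fri, Feb 13: Mon, Mar 13: Mon, Apr 13: Thu, May 13: Sat, Jun 13: Tue, Jul 13: Thu, Aug 13: Sun, Sep 13: Wed, Oct 13: Fri, Nov 13: Mon, Dec 13: Wed.
Friday occurs in January, October — 2 months.

2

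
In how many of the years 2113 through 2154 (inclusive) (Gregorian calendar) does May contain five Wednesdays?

May has 31 days; it has five Wednesdays when Wednesday falls among the first (month-length − 28) days — i.e. when May 1 is one of Wednesday/Tuesday/Monday.
May 1 by year: 2113:Mon✓ 2114:Tue✓ 2115:Wed✓ 2116:Fri 2117:Sat 2118:Sun 2119:Mon✓ 2120:Wed✓ 2121:Thu 2122:Fri 2123:Sat 2124:Mon✓ 2125:Tue✓ 2126:Wed✓ 2127:Thu …(12 more)… 2140:Sun 2141:Mon✓ 2142:Tue✓ 2143:Wed✓ 2144:Fri 2145:Sat 2146:Sun 2147:Mon✓ 2148:Wed✓ 2149:Thu 2150:Fri 2151:Sat 2152:Mon✓ 2153:Tue✓ 2154:Wed✓
Years with five Wednesdays: 2113, 2114, 2115, 2119, 2120, 2124, 2125, 2126, 2130, 2131, 2136, 2137, 2141, 2142, 2143, 2147, 2148, 2152, 2153, 2154 → 20.

20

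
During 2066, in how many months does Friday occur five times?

5

A month of length L has five Fridays iff its first Friday is on day ≤ L−28 (so day 1–3 in a 31-day month, 1–2 in a 30-day month, day 1 in a leap February).
Checking each month of 2066: Jan starts Fri (31d) ✓; Feb starts Mon (28d); Mar starts Mon (31d); Apr starts Thu (30d) ✓; May starts Sat (31d); Jun starts Tue (30d); Jul starts Thu (31d) ✓; Aug starts Sun (31d); Sep starts Wed (30d); Oct starts Fri (31d) ✓; Nov starts Mon (30d); Dec starts Wed (31d) ✓.
Five-Friday months: January, April, July, October, December → 5.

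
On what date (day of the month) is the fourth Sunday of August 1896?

August 1, 1896 is a Saturday, so the first Sunday is the 2nd.
The fourth Sunday is 2 + 21 = 23.

23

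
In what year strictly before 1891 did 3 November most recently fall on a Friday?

1882

From one year to the next, a fixed date's weekday advances by 1, or by 2 when a Feb 29 lies between the two dates.
1891: November 3 is Tuesday.
1890: Monday (−1)
1889: Sunday (−1)
1888: Saturday (−1)
1887: Thursday (−2)
1886: Wednesday (−1)
1885: Tuesday (−1)
1884: Monday (−1)
1883: Saturday (−2)
1882: Friday (−1)
3 November falls on a Friday in 1882.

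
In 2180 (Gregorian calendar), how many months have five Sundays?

5

A month of length L has five Sundays iff its first Sunday is on day ≤ L−28 (so day 1–3 in a 31-day month, 1–2 in a 30-day month, day 1 in a leap February).
Checking each month of 2180: Jan starts Sat (31d) ✓; Feb starts Tue (29d); Mar starts Wed (31d); Apr starts Sat (30d) ✓; May starts Mon (31d); Jun starts Thu (30d); Jul starts Sat (31d) ✓; Aug starts Tue (31d); Sep starts Fri (30d); Oct starts Sun (31d) ✓; Nov starts Wed (30d); Dec starts Fri (31d) ✓.
Five-Sunday months: January, April, July, October, December → 5.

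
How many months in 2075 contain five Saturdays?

4

A month of length L has five Saturdays iff its first Saturday is on day ≤ L−28 (so day 1–3 in a 31-day month, 1–2 in a 30-day month, day 1 in a leap February).
Checking each month of 2075: Jan starts Tue (31d); Feb starts Fri (28d); Mar starts Fri (31d) ✓; Apr starts Mon (30d); May starts Wed (31d); Jun starts Sat (30d) ✓; Jul starts Mon (31d); Aug starts Thu (31d) ✓; Sep starts Sun (30d); Oct starts Tue (31d); Nov starts Fri (30d) ✓; Dec starts Sun (31d).
Five-Saturday months: March, June, August, November → 4.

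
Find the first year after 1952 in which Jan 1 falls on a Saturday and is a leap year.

Jan 1 advances by 2 weekdays after a leap year and by 1 after a common year.
1952: Jan 1 is Tuesday (leap).
1953: Thursday
1954: Friday
1955: Saturday
1956: Sunday (leap)
1957: Tuesday
1958: Wednesday
1959: Thursday
1960: Friday (leap)
1961: Sunday
1962: Monday
1963: Tuesday
1964: Wednesday (leap)
1965: Friday
1966: Saturday
1967: Sunday
1968: Monday (leap)
1969: Wednesday
1970: Thursday
1971: Friday
1972: Saturday (leap)
1972 begins on a Saturday and is a leap year.

1972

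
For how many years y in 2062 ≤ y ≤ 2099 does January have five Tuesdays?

17

January has 31 days; it has five Tuesdays when Tuesday falls among the first (month-length − 28) days — i.e. when January 1 is one of Tuesday/Monday/Sunday.
January 1 by year: 2062:Sun✓ 2063:Mon✓ 2064:Tue✓ 2065:Thu 2066:Fri 2067:Sat 2068:Sun✓ 2069:Tue✓ 2070:Wed 2071:Thu 2072:Fri 2073:Sun✓ 2074:Mon✓ 2075:Tue✓ 2076:Wed …(8 more)… 2085:Mon✓ 2086:Tue✓ 2087:Wed 2088:Thu 2089:Sat 2090:Sun✓ 2091:Mon✓ 2092:Tue✓ 2093:Thu 2094:Fri 2095:Sat 2096:Sun✓ 2097:Tue✓ 2098:Wed 2099:Thu
Years with five Tuesdays: 2062, 2063, 2064, 2068, 2069, 2073, 2074, 2075, 2079, 2080, 2085, 2086, 2090, 2091, 2092, 2096, 2097 → 17.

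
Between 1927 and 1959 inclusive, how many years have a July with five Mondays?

July has 31 days; it has five Mondays when Monday falls among the first (month-length − 28) days — i.e. when July 1 is one of Monday/Sunday/Saturday.
July 1 by year: 1927:Fri 1928:Sun✓ 1929:Mon✓ 1930:Tue 1931:Wed 1932:Fri 1933:Sat✓ 1934:Sun✓ 1935:Mon✓ 1936:Wed 1937:Thu 1938:Fri 1939:Sat✓ 1940:Mon✓ 1941:Tue …(3 more)… 1945:Sun✓ 1946:Mon✓ 1947:Tue 1948:Thu 1949:Fri 1950:Sat✓ 1951:Sun✓ 1952:Tue 1953:Wed 1954:Thu 1955:Fri 1956:Sun✓ 1957:Mon✓ 1958:Tue 1959:Wed
Years with five Mondays: 1928, 1929, 1933, 1934, 1935, 1939, 1940, 1944, 1945, 1946, 1950, 1951, 1956, 1957 → 14.

14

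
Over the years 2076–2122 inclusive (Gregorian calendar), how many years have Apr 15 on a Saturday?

Track Apr 15's weekday year by year (advancing +1, or +2 across a Feb 29):
  2076: Wed  2077: Thu (+1)  2078: Fri (+1)  2079: Sat (+1) ✓  2080: Mon (+2)
  2081: Tue (+1)  2082: Wed (+1)  2083: Thu (+1)  2084: Sat (+2) ✓  2085: Sun (+1)
  2086: Mon (+1)  2087: Tue (+1)  2088: Thu (+2)  2089: Fri (+1)  … (19 more years) …
  2109: Mon (+1)  2110: Tue (+1)  2111: Wed (+1)  2112: Fri (+2)  2113: Sat (+1) ✓
  2114: Sun (+1)  2115: Mon (+1)  2116: Wed (+2)  2117: Thu (+1)  2118: Fri (+1)
  2119: Sat (+1) ✓  2120: Mon (+2)  2121: Tue (+1)  2122: Wed (+1)
Saturday years: 2079, 2084, 2090, 2102, 2113, 2119 — 6 in total.

6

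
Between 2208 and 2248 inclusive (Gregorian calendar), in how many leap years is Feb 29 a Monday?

2

Leap years in 2208–2248: 11 of them.
Feb 29 weekday advances by 5 (mod 7) from one leap year to the next four years later (or differs when a century non-leap intervenes).
Leap-day weekdays: 2208:Mon✓ 2212:Sat 2216:Thu 2220:Tue 2224:Sun 2228:Fri 2232:Wed 2236:Mon✓ 2240:Sat 2244:Thu 2248:Tue
Monday: 2208, 2236 → 2.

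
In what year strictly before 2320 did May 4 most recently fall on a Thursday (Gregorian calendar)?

2316

From one year to the next, a fixed date's weekday advances by 1, or by 2 when a Feb 29 lies between the two dates.
2320: May 4 is Tuesday.
2319: Sunday (−2)
2318: Saturday (−1)
2317: Friday (−1)
2316: Thursday (−1)
May 4 falls on a Thursday in 2316.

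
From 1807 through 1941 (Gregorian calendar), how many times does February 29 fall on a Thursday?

Leap years in 1807–1941: 33 of them.
Feb 29 weekday advances by 5 (mod 7) from one leap year to the next four years later (or differs when a century non-leap intervenes).
Leap-day weekdays: 1808:Mon 1812:Sat 1816:Thu✓ 1820:Tue 1824:Sun 1828:Fri 1832:Wed 1836:Mon 1840:Sat 1844:Thu✓ 1848:Tue 1852:Sun 1856:Fri …(7 more)… 1888:Wed 1892:Mon 1896:Sat 1904:Mon 1908:Sat 1912:Thu✓ 1916:Tue 1920:Sun 1924:Fri 1928:Wed 1932:Mon 1936:Sat 1940:Thu✓
Thursday: 1816, 1844, 1872, 1912, 1940 → 5.

5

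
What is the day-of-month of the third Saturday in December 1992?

December 1, 1992 is a Tuesday, so the first Saturday is the 5th.
The third Saturday is 5 + 14 = 19.

19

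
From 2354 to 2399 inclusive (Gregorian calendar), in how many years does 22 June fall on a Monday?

7

Track 22 June's weekday year by year (advancing +1, or +2 across a Feb 29):
  2354: Tue  2355: Wed (+1)  2356: Fri (+2)  2357: Sat (+1)  2358: Sun (+1)
  2359: Mon (+1) ✓  2360: Wed (+2)  2361: Thu (+1)  2362: Fri (+1)  2363: Sat (+1)
  2364: Mon (+2) ✓  2365: Tue (+1)  2366: Wed (+1)  2367: Thu (+1)  … (18 more years) …
  2386: Sun (+1)  2387: Mon (+1) ✓  2388: Wed (+2)  2389: Thu (+1)  2390: Fri (+1)
  2391: Sat (+1)  2392: Mon (+2) ✓  2393: Tue (+1)  2394: Wed (+1)  2395: Thu (+1)
  2396: Sat (+2)  2397: Sun (+1)  2398: Mon (+1) ✓  2399: Tue (+1)
Monday years: 2359, 2364, 2370, 2381, 2387, 2392, 2398 — 7 in total.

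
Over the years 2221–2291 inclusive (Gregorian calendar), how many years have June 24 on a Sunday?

Track June 24's weekday year by year (advancing +1, or +2 across a Feb 29):
  2221: Sun ✓  2222: Mon (+1)  2223: Tue (+1)  2224: Thu (+2)  2225: Fri (+1)
  2226: Sat (+1)  2227: Sun (+1) ✓  2228: Tue (+2)  2229: Wed (+1)  2230: Thu (+1)
  2231: Fri (+1)  2232: Sun (+2) ✓  2233: Mon (+1)  2234: Tue (+1)  … (43 more years) …
  2278: Mon (+1)  2279: Tue (+1)  2280: Thu (+2)  2281: Fri (+1)  2282: Sat (+1)
  2283: Sun (+1) ✓  2284: Tue (+2)  2285: Wed (+1)  2286: Thu (+1)  2287: Fri (+1)
  2288: Sun (+2) ✓  2289: Mon (+1)  2290: Tue (+1)  2291: Wed (+1)
Sunday years: 2221, 2227, 2232, 2238, 2249, 2255, 2260, 2266, 2277, 2283, 2288 — 11 in total.

11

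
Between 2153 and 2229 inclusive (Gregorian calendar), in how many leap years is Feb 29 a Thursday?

Leap years in 2153–2229: 18 of them.
Feb 29 weekday advances by 5 (mod 7) from one leap year to the next four years later (or differs when a century non-leap intervenes).
Leap-day weekdays: 2156:Sun 2160:Fri 2164:Wed 2168:Mon 2172:Sat 2176:Thu✓ 2180:Tue 2184:Sun 2188:Fri 2192:Wed 2196:Mon 2204:Wed 2208:Mon 2212:Sat 2216:Thu✓ 2220:Tue 2224:Sun 2228:Fri
Thursday: 2176, 2216 → 2.

2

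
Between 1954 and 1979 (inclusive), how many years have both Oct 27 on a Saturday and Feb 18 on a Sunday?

Check each year's weekday for Oct 27 and Feb 18:
  1954: Wed/Thu  1955: Thu/Fri  1956: Sat/Sat  1957: Sun/Mon  1958: Mon/Tue  1959: Tue/Wed  1960: Thu/Thu  1961: Fri/Sat  1962: Sat/Sun ✓  1963: Sun/Mon  1964: Tue/Tue  1965: Wed/Thu  1966: Thu/Fri  1967: Fri/Sat  1968: Sun/Sun  1969: Mon/Tue  1970: Tue/Wed  1971: Wed/Thu  1972: Fri/Fri  1973: Sat/Sun ✓  1974: Sun/Mon  1975: Mon/Tue  1976: Wed/Wed  1977: Thu/Fri  1978: Fri/Sat  1979: Sat/Sun ✓
Both conditions hold in: 1962, 1973, 1979 — 3.

3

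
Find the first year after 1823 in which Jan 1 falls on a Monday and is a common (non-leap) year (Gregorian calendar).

Jan 1 advances by 2 weekdays after a leap year and by 1 after a common year.
1823: Jan 1 is Wednesday.
1824: Thursday (leap)
1825: Saturday
1826: Sunday
1827: Monday
1827 begins on a Monday and is a common year.

1827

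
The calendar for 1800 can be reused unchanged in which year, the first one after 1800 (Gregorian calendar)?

Two years share a calendar iff Jan 1 falls on the same weekday and both are leap or both are common. 1800: Jan 1 is Wednesday, common year.
1801: Jan 1 Thursday, common
1802: Jan 1 Friday, common
1803: Jan 1 Saturday, common
1804: Jan 1 Sunday, leap
1805: Jan 1 Tuesday, common
1806: Jan 1 Wednesday, common
1806 matches on both conditions.

1806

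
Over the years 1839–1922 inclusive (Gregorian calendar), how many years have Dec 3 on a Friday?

12

Track Dec 3's weekday year by year (advancing +1, or +2 across a Feb 29):
  1839: Tue  1840: Thu (+2)  1841: Fri (+1) ✓  1842: Sat (+1)  1843: Sun (+1)
  1844: Tue (+2)  1845: Wed (+1)  1846: Thu (+1)  1847: Fri (+1) ✓  1848: Sun (+2)
  1849: Mon (+1)  1850: Tue (+1)  1851: Wed (+1)  1852: Fri (+2) ✓  … (56 more years) …
  1909: Fri (+1) ✓  1910: Sat (+1)  1911: Sun (+1)  1912: Tue (+2)  1913: Wed (+1)
  1914: Thu (+1)  1915: Fri (+1) ✓  1916: Sun (+2)  1917: Mon (+1)  1918: Tue (+1)
  1919: Wed (+1)  1920: Fri (+2) ✓  1921: Sat (+1)  1922: Sun (+1)
Friday years: 1841, 1847, 1852, 1858, 1869, 1875, 1880, 1886, 1897, 1909, 1915, 1920 — 12 in total.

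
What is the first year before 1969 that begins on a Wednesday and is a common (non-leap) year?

Jan 1 advances by 2 weekdays after a leap year and by 1 after a common year.
1969: Jan 1 is Wednesday.
1968: Monday (leap)
1967: Sunday
1966: Saturday
1965: Friday
1964: Wednesday (leap)
1963: Tuesday
1962: Monday
1961: Sunday
1960: Friday (leap)
1959: Thursday
1958: Wednesday
1958 begins on a Wednesday and is a common year.

1958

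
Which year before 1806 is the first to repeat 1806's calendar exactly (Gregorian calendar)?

Two years share a calendar iff Jan 1 falls on the same weekday and both are leap or both are common. 1806: Jan 1 is Wednesday, common year.
1805: Jan 1 Tuesday, common
1804: Jan 1 Sunday, leap
1803: Jan 1 Saturday, common
1802: Jan 1 Friday, common
1801: Jan 1 Thursday, common
1800: Jan 1 Wednesday, common
1800 matches on both conditions.

1800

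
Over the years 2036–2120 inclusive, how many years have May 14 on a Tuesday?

Track May 14's weekday year by year (advancing +1, or +2 across a Feb 29):
  2036: Wed  2037: Thu (+1)  2038: Fri (+1)  2039: Sat (+1)  2040: Mon (+2)
  2041: Tue (+1) ✓  2042: Wed (+1)  2043: Thu (+1)  2044: Sat (+2)  2045: Sun (+1)
  2046: Mon (+1)  2047: Tue (+1) ✓  2048: Thu (+2)  2049: Fri (+1)  … (57 more years) …
  2107: Sat (+1)  2108: Mon (+2)  2109: Tue (+1) ✓  2110: Wed (+1)  2111: Thu (+1)
  2112: Sat (+2)  2113: Sun (+1)  2114: Mon (+1)  2115: Tue (+1) ✓  2116: Thu (+2)
  2117: Fri (+1)  2118: Sat (+1)  2119: Sun (+1)  2120: Tue (+2) ✓
Tuesday years: 2041, 2047, 2052, 2058, 2069, 2075, 2080, 2086, 2097, 2109, 2115, 2120 — 12 in total.

12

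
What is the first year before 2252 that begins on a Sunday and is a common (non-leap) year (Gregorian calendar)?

Jan 1 advances by 2 weekdays after a leap year and by 1 after a common year.
2252: Jan 1 is Thursday (leap).
2251: Wednesday
2250: Tuesday
2249: Monday
2248: Saturday (leap)
2247: Friday
2246: Thursday
2245: Wednesday
2244: Monday (leap)
2243: Sunday
2243 begins on a Sunday and is a common year.

2243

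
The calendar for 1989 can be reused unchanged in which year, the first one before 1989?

1978

Two years share a calendar iff Jan 1 falls on the same weekday and both are leap or both are common. 1989: Jan 1 is Sunday, common year.
1988: Jan 1 Friday, leap
1987: Jan 1 Thursday, common
1986: Jan 1 Wednesday, common
1985: Jan 1 Tuesday, common
1984: Jan 1 Sunday, leap
1983: Jan 1 Saturday, common
1982: Jan 1 Friday, common
1981: Jan 1 Thursday, common
1980: Jan 1 Tuesday, leap
1979: Jan 1 Monday, common
1978: Jan 1 Sunday, common
1978 matches on both conditions.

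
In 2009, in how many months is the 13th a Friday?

3

Check the 13th of each month of 2009: Jan 13: Tue, Feb 13: Fri, Mar 13: Fri, Apr 13: Mon, May 13: Wed, Jun 13: Sat, Jul 13: Mon, Aug 13: Thu, Sep 13: Sun, Oct 13: Tue, Nov 13: Fri, Dec 13: Sun.
Friday occurs in February, March, November — 3 months.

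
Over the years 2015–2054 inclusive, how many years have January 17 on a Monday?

5

Track January 17's weekday year by year (advancing +1, or +2 across a Feb 29):
  2015: Sat  2016: Sun (+1)  2017: Tue (+2)  2018: Wed (+1)  2019: Thu (+1)
  2020: Fri (+1)  2021: Sun (+2)  2022: Mon (+1) ✓  2023: Tue (+1)  2024: Wed (+1)
  2025: Fri (+2)  2026: Sat (+1)  2027: Sun (+1)  2028: Mon (+1) ✓  … (12 more years) …
  2041: Thu (+2)  2042: Fri (+1)  2043: Sat (+1)  2044: Sun (+1)  2045: Tue (+2)
  2046: Wed (+1)  2047: Thu (+1)  2048: Fri (+1)  2049: Sun (+2)  2050: Mon (+1) ✓
  2051: Tue (+1)  2052: Wed (+1)  2053: Fri (+2)  2054: Sat (+1)
Monday years: 2022, 2028, 2033, 2039, 2050 — 5 in total.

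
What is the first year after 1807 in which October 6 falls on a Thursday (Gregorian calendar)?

From one year to the next, a fixed date's weekday advances by 1, or by 2 when a Feb 29 lies between the two dates.
1807: October 6 is Tuesday.
1808: Thursday (+2)
October 6 falls on a Thursday in 1808.

1808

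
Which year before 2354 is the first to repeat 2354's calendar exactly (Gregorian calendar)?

2343

Two years share a calendar iff Jan 1 falls on the same weekday and both are leap or both are common. 2354: Jan 1 is Friday, common year.
2353: Jan 1 Thursday, common
2352: Jan 1 Tuesday, leap
2351: Jan 1 Monday, common
2350: Jan 1 Sunday, common
2349: Jan 1 Saturday, common
2348: Jan 1 Thursday, leap
2347: Jan 1 Wednesday, common
2346: Jan 1 Tuesday, common
2345: Jan 1 Monday, common
2344: Jan 1 Saturday, leap
2343: Jan 1 Friday, common
2343 matches on both conditions.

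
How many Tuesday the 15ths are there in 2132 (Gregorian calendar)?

3

Check the 15th of each month of 2132: Jan 15: Tue, Feb 15: Fri, Mar 15: Sat, Apr 15: Tue, May 15: Thu, Jun 15: Sun, Jul 15: Tue, Aug 15: Fri, Sep 15: Mon, Oct 15: Wed, Nov 15: Sat, Dec 15: Mon.
Tuesday occurs in January, April, July — 3 months.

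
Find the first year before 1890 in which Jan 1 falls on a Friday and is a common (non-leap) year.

Jan 1 advances by 2 weekdays after a leap year and by 1 after a common year.
1890: Jan 1 is Wednesday.
1889: Tuesday
1888: Sunday (leap)
1887: Saturday
1886: Friday
1886 begins on a Friday and is a common year.

1886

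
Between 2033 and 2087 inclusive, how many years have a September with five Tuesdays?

16

September has 30 days; it has five Tuesdays when Tuesday falls among the first (month-length − 28) days — i.e. when September 1 is one of Tuesday/Monday.
September 1 by year: 2033:Thu 2034:Fri 2035:Sat 2036:Mon✓ 2037:Tue✓ 2038:Wed 2039:Thu 2040:Sat 2041:Sun 2042:Mon✓ 2043:Tue✓ 2044:Thu 2045:Fri 2046:Sat 2047:Sun …(25 more)… 2073:Fri 2074:Sat 2075:Sun 2076:Tue✓ 2077:Wed 2078:Thu 2079:Fri 2080:Sun 2081:Mon✓ 2082:Tue✓ 2083:Wed 2084:Fri 2085:Sat 2086:Sun 2087:Mon✓
Years with five Tuesdays: 2036, 2037, 2042, 2043, 2048, 2053, 2054, 2059, 2064, 2065, 2070, 2071, 2076, 2081, 2082, 2087 → 16.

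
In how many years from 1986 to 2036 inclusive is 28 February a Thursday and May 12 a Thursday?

0

Check each year's weekday for 28 February and May 12:
  1986: Fri/Mon  1987: Sat/Tue  1988: Sun/Thu  1989: Tue/Fri  1990: Wed/Sat  1991: Thu/Sun  1992: Fri/Tue  1993: Sun/Wed  1994: Mon/Thu  1995: Tue/Fri  1996: Wed/Sun  1997: Fri/Mon  1998: Sat/Tue  1999: Sun/Wed  …(23 more)…  2023: Tue/Fri  2024: Wed/Sun  2025: Fri/Mon  2026: Sat/Tue  2027: Sun/Wed  2028: Mon/Fri  2029: Wed/Sat  2030: Thu/Sun  2031: Fri/Mon  2032: Sat/Wed  2033: Mon/Thu  2034: Tue/Fri  2035: Wed/Sat  2036: Thu/Mon
Both conditions hold in: no year — 0.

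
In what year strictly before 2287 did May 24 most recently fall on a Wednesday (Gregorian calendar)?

2282

From one year to the next, a fixed date's weekday advances by 1, or by 2 when a Feb 29 lies between the two dates.
2287: May 24 is Tuesday.
2286: Monday (−1)
2285: Sunday (−1)
2284: Saturday (−1)
2283: Thursday (−2)
2282: Wednesday (−1)
May 24 falls on a Wednesday in 2282.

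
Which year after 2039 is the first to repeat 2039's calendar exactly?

Two years share a calendar iff Jan 1 falls on the same weekday and both are leap or both are common. 2039: Jan 1 is Saturday, common year.
2040: Jan 1 Sunday, leap
2041: Jan 1 Tuesday, common
2042: Jan 1 Wednesday, common
2043: Jan 1 Thursday, common
2044: Jan 1 Friday, leap
2045: Jan 1 Sunday, common
2046: Jan 1 Monday, common
2047: Jan 1 Tuesday, common
2048: Jan 1 Wednesday, leap
2049: Jan 1 Friday, common
2050: Jan 1 Saturday, common
2050 matches on both conditions.

2050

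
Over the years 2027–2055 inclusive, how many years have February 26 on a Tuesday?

Track February 26's weekday year by year (advancing +1, or +2 across a Feb 29):
  2027: Fri  2028: Sat (+1)  2029: Mon (+2)  2030: Tue (+1) ✓  2031: Wed (+1)
  2032: Thu (+1)  2033: Sat (+2)  2034: Sun (+1)  2035: Mon (+1)  2036: Tue (+1) ✓
  2037: Thu (+2)  2038: Fri (+1)  2039: Sat (+1)  2040: Sun (+1)  2041: Tue (+2) ✓
  2042: Wed (+1)  2043: Thu (+1)  2044: Fri (+1)  2045: Sun (+2)  2046: Mon (+1)
  2047: Tue (+1) ✓  2048: Wed (+1)  2049: Fri (+2)  2050: Sat (+1)  2051: Sun (+1)
  2052: Mon (+1)  2053: Wed (+2)  2054: Thu (+1)  2055: Fri (+1)
Tuesday years: 2030, 2036, 2041, 2047 — 4 in total.

4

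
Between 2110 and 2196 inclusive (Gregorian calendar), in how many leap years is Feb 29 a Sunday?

3

Leap years in 2110–2196: 22 of them.
Feb 29 weekday advances by 5 (mod 7) from one leap year to the next four years later (or differs when a century non-leap intervenes).
Leap-day weekdays: 2112:Mon 2116:Sat 2120:Thu 2124:Tue 2128:Sun✓ 2132:Fri 2136:Wed 2140:Mon 2144:Sat 2148:Thu 2152:Tue 2156:Sun✓ 2160:Fri 2164:Wed 2168:Mon 2172:Sat 2176:Thu 2180:Tue 2184:Sun✓ 2188:Fri 2192:Wed 2196:Mon
Sunday: 2128, 2156, 2184 → 3.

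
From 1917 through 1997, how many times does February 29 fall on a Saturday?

Leap years in 1917–1997: 20 of them.
Feb 29 weekday advances by 5 (mod 7) from one leap year to the next four years later (or differs when a century non-leap intervenes).
Leap-day weekdays: 1920:Sun 1924:Fri 1928:Wed 1932:Mon 1936:Sat✓ 1940:Thu 1944:Tue 1948:Sun 1952:Fri 1956:Wed 1960:Mon 1964:Sat✓ 1968:Thu 1972:Tue 1976:Sun 1980:Fri 1984:Wed 1988:Mon 1992:Sat✓ 1996:Thu
Saturday: 1936, 1964, 1992 → 3.

3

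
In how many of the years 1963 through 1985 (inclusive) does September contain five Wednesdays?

September has 30 days; it has five Wednesdays when Wednesday falls among the first (month-length − 28) days — i.e. when September 1 is one of Wednesday/Tuesday.
September 1 by year: 1963:Sun 1964:Tue✓ 1965:Wed✓ 1966:Thu 1967:Fri 1968:Sun 1969:Mon 1970:Tue✓ 1971:Wed✓ 1972:Fri 1973:Sat 1974:Sun 1975:Mon 1976:Wed✓ 1977:Thu 1978:Fri 1979:Sat 1980:Mon 1981:Tue✓ 1982:Wed✓ 1983:Thu 1984:Sat 1985:Sun
Years with five Wednesdays: 1964, 1965, 1970, 1971, 1976, 1981, 1982 → 7.

7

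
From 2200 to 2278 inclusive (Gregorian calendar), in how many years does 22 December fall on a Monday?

11

Track 22 December's weekday year by year (advancing +1, or +2 across a Feb 29):
  2200: Mon ✓  2201: Tue (+1)  2202: Wed (+1)  2203: Thu (+1)  2204: Sat (+2)
  2205: Sun (+1)  2206: Mon (+1) ✓  2207: Tue (+1)  2208: Thu (+2)  2209: Fri (+1)
  2210: Sat (+1)  2211: Sun (+1)  2212: Tue (+2)  2213: Wed (+1)  … (51 more years) …
  2265: Fri (+1)  2266: Sat (+1)  2267: Sun (+1)  2268: Tue (+2)  2269: Wed (+1)
  2270: Thu (+1)  2271: Fri (+1)  2272: Sun (+2)  2273: Mon (+1) ✓  2274: Tue (+1)
  2275: Wed (+1)  2276: Fri (+2)  2277: Sat (+1)  2278: Sun (+1)
Monday years: 2200, 2206, 2217, 2223, 2228, 2234, 2245, 2251, 2256, 2262, 2273 — 11 in total.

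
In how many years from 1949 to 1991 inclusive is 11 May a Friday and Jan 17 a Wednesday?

5

Check each year's weekday for 11 May and Jan 17:
  1949: Wed/Mon  1950: Thu/Tue  1951: Fri/Wed ✓  1952: Sun/Thu  1953: Mon/Sat  1954: Tue/Sun  1955: Wed/Mon  1956: Fri/Tue  1957: Sat/Thu  1958: Sun/Fri  1959: Mon/Sat  1960: Wed/Sun  1961: Thu/Tue  1962: Fri/Wed ✓  …(15 more)…  1978: Thu/Tue  1979: Fri/Wed ✓  1980: Sun/Thu  1981: Mon/Sat  1982: Tue/Sun  1983: Wed/Mon  1984: Fri/Tue  1985: Sat/Thu  1986: Sun/Fri  1987: Mon/Sat  1988: Wed/Sun  1989: Thu/Tue  1990: Fri/Wed ✓  1991: Sat/Thu
Both conditions hold in: 1951, 1962, 1973, 1979, 1990 — 5.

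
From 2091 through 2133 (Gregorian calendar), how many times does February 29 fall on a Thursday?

1

Leap years in 2091–2133: 10 of them.
Feb 29 weekday advances by 5 (mod 7) from one leap year to the next four years later (or differs when a century non-leap intervenes).
Leap-day weekdays: 2092:Fri 2096:Wed 2104:Fri 2108:Wed 2112:Mon 2116:Sat 2120:Thu✓ 2124:Tue 2128:Sun 2132:Fri
Thursday: 2120 → 1.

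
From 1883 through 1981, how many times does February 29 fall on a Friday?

4

Leap years in 1883–1981: 24 of them.
Feb 29 weekday advances by 5 (mod 7) from one leap year to the next four years later (or differs when a century non-leap intervenes).
Leap-day weekdays: 1884:Fri✓ 1888:Wed 1892:Mon 1896:Sat 1904:Mon 1908:Sat 1912:Thu 1916:Tue 1920:Sun 1924:Fri✓ 1928:Wed 1932:Mon 1936:Sat 1940:Thu 1944:Tue 1948:Sun 1952:Fri✓ 1956:Wed 1960:Mon 1964:Sat 1968:Thu 1972:Tue 1976:Sun 1980:Fri✓
Friday: 1884, 1924, 1952, 1980 → 4.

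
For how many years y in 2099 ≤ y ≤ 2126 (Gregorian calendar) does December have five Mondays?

December has 31 days; it has five Mondays when Monday falls among the first (month-length − 28) days — i.e. when December 1 is one of Monday/Sunday/Saturday.
December 1 by year: 2099:Tue 2100:Wed 2101:Thu 2102:Fri 2103:Sat✓ 2104:Mon✓ 2105:Tue 2106:Wed 2107:Thu 2108:Sat✓ 2109:Sun✓ 2110:Mon✓ 2111:Tue 2112:Thu 2113:Fri 2114:Sat✓ 2115:Sun✓ 2116:Tue 2117:Wed 2118:Thu 2119:Fri 2120:Sun✓ 2121:Mon✓ 2122:Tue 2123:Wed 2124:Fri 2125:Sat✓ 2126:Sun✓
Years with five Mondays: 2103, 2104, 2108, 2109, 2110, 2114, 2115, 2120, 2121, 2125, 2126 → 11.

11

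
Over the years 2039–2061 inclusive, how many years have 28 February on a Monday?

Track 28 February's weekday year by year (advancing +1, or +2 across a Feb 29):
  2039: Mon ✓  2040: Tue (+1)  2041: Thu (+2)  2042: Fri (+1)  2043: Sat (+1)
  2044: Sun (+1)  2045: Tue (+2)  2046: Wed (+1)  2047: Thu (+1)  2048: Fri (+1)
  2049: Sun (+2)  2050: Mon (+1) ✓  2051: Tue (+1)  2052: Wed (+1)  2053: Fri (+2)
  2054: Sat (+1)  2055: Sun (+1)  2056: Mon (+1) ✓  2057: Wed (+2)  2058: Thu (+1)
  2059: Fri (+1)  2060: Sat (+1)  2061: Mon (+2) ✓
Monday years: 2039, 2050, 2056, 2061 — 4 in total.

4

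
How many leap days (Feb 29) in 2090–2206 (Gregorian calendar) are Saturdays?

Leap years in 2090–2206: 27 of them.
Feb 29 weekday advances by 5 (mod 7) from one leap year to the next four years later (or differs when a century non-leap intervenes).
Leap-day weekdays: 2092:Fri 2096:Wed 2104:Fri 2108:Wed 2112:Mon 2116:Sat✓ 2120:Thu 2124:Tue 2128:Sun 2132:Fri 2136:Wed 2140:Mon 2144:Sat✓ 2148:Thu 2152:Tue 2156:Sun 2160:Fri 2164:Wed 2168:Mon 2172:Sat✓ 2176:Thu 2180:Tue 2184:Sun 2188:Fri 2192:Wed 2196:Mon 2204:Wed
Saturday: 2116, 2144, 2172 → 3.

3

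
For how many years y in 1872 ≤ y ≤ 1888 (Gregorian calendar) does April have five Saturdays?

April has 30 days; it has five Saturdays when Saturday falls among the first (month-length − 28) days — i.e. when April 1 is one of Saturday/Friday.
April 1 by year: 1872:Mon 1873:Tue 1874:Wed 1875:Thu 1876:Sat✓ 1877:Sun 1878:Mon 1879:Tue 1880:Thu 1881:Fri✓ 1882:Sat✓ 1883:Sun 1884:Tue 1885:Wed 1886:Thu 1887:Fri✓ 1888:Sun
Years with five Saturdays: 1876, 1881, 1882, 1887 → 4.

4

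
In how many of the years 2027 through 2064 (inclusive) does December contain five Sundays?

December has 31 days; it has five Sundays when Sunday falls among the first (month-length − 28) days — i.e. when December 1 is one of Sunday/Saturday/Friday.
December 1 by year: 2027:Wed 2028:Fri✓ 2029:Sat✓ 2030:Sun✓ 2031:Mon 2032:Wed 2033:Thu 2034:Fri✓ 2035:Sat✓ 2036:Mon 2037:Tue 2038:Wed 2039:Thu 2040:Sat✓ 2041:Sun✓ …(8 more)… 2050:Thu 2051:Fri✓ 2052:Sun✓ 2053:Mon 2054:Tue 2055:Wed 2056:Fri✓ 2057:Sat✓ 2058:Sun✓ 2059:Mon 2060:Wed 2061:Thu 2062:Fri✓ 2063:Sat✓ 2064:Mon
Years with five Sundays: 2028, 2029, 2030, 2034, 2035, 2040, 2041, 2045, 2046, 2047, 2051, 2052, 2056, 2057, 2058, 2062, 2063 → 17.

17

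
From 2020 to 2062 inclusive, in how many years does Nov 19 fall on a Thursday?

Track Nov 19's weekday year by year (advancing +1, or +2 across a Feb 29):
  2020: Thu ✓  2021: Fri (+1)  2022: Sat (+1)  2023: Sun (+1)  2024: Tue (+2)
  2025: Wed (+1)  2026: Thu (+1) ✓  2027: Fri (+1)  2028: Sun (+2)  2029: Mon (+1)
  2030: Tue (+1)  2031: Wed (+1)  2032: Fri (+2)  2033: Sat (+1)  … (15 more years) …
  2049: Fri (+1)  2050: Sat (+1)  2051: Sun (+1)  2052: Tue (+2)  2053: Wed (+1)
  2054: Thu (+1) ✓  2055: Fri (+1)  2056: Sun (+2)  2057: Mon (+1)  2058: Tue (+1)
  2059: Wed (+1)  2060: Fri (+2)  2061: Sat (+1)  2062: Sun (+1)
Thursday years: 2020, 2026, 2037, 2043, 2048, 2054 — 6 in total.

6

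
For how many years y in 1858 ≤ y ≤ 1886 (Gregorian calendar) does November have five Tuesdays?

9

November has 30 days; it has five Tuesdays when Tuesday falls among the first (month-length − 28) days — i.e. when November 1 is one of Tuesday/Monday.
November 1 by year: 1858:Mon✓ 1859:Tue✓ 1860:Thu 1861:Fri 1862:Sat 1863:Sun 1864:Tue✓ 1865:Wed 1866:Thu 1867:Fri 1868:Sun 1869:Mon✓ 1870:Tue✓ 1871:Wed 1872:Fri 1873:Sat 1874:Sun 1875:Mon✓ 1876:Wed 1877:Thu 1878:Fri 1879:Sat 1880:Mon✓ 1881:Tue✓ 1882:Wed 1883:Thu 1884:Sat 1885:Sun 1886:Mon✓
Years with five Tuesdays: 1858, 1859, 1864, 1869, 1870, 1875, 1880, 1881, 1886 → 9.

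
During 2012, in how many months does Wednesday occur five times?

4

A month of length L has five Wednesdays iff its first Wednesday is on day ≤ L−28 (so day 1–3 in a 31-day month, 1–2 in a 30-day month, day 1 in a leap February).
Checking each month of 2012: Jan starts Sun (31d); Feb starts Wed (29d) ✓; Mar starts Thu (31d); Apr starts Sun (30d); May starts Tue (31d) ✓; Jun starts Fri (30d); Jul starts Sun (31d); Aug starts Wed (31d) ✓; Sep starts Sat (30d); Oct starts Mon (31d) ✓; Nov starts Thu (30d); Dec starts Sat (31d).
Five-Wednesday months: February, May, August, October → 4.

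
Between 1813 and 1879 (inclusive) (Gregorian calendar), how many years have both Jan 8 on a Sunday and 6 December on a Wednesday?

Check each year's weekday for Jan 8 and 6 December:
  1813: Fri/Mon  1814: Sat/Tue  1815: Sun/Wed ✓  1816: Mon/Fri  1817: Wed/Sat  1818: Thu/Sun  1819: Fri/Mon  1820: Sat/Wed  1821: Mon/Thu  1822: Tue/Fri  1823: Wed/Sat  1824: Thu/Mon  1825: Sat/Tue  1826: Sun/Wed ✓  …(39 more)…  1866: Mon/Thu  1867: Tue/Fri  1868: Wed/Sun  1869: Fri/Mon  1870: Sat/Tue  1871: Sun/Wed ✓  1872: Mon/Fri  1873: Wed/Sat  1874: Thu/Sun  1875: Fri/Mon  1876: Sat/Wed  1877: Mon/Thu  1878: Tue/Fri  1879: Wed/Sat
Both conditions hold in: 1815, 1826, 1837, 1843, 1854, 1865, 1871 — 7.

7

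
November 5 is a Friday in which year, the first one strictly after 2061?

2066

From one year to the next, a fixed date's weekday advances by 1, or by 2 when a Feb 29 lies between the two dates.
2061: November 5 is Saturday.
2062: Sunday (+1)
2063: Monday (+1)
2064: Wednesday (+2)
2065: Thursday (+1)
2066: Friday (+1)
November 5 falls on a Friday in 2066.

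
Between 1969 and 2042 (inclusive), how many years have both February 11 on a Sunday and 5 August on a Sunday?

Check each year's weekday for February 11 and 5 August:
  1969: Tue/Tue  1970: Wed/Wed  1971: Thu/Thu  1972: Fri/Sat  1973: Sun/Sun ✓  1974: Mon/Mon  1975: Tue/Tue  1976: Wed/Thu  1977: Fri/Fri  1978: Sat/Sat  1979: Sun/Sun ✓  1980: Mon/Tue  1981: Wed/Wed  1982: Thu/Thu  …(46 more)…  2029: Sun/Sun ✓  2030: Mon/Mon  2031: Tue/Tue  2032: Wed/Thu  2033: Fri/Fri  2034: Sat/Sat  2035: Sun/Sun ✓  2036: Mon/Tue  2037: Wed/Wed  2038: Thu/Thu  2039: Fri/Fri  2040: Sat/Sun  2041: Mon/Mon  2042: Tue/Tue
Both conditions hold in: 1973, 1979, 1990, 2001, 2007, 2018, 2029, 2035 — 8.

8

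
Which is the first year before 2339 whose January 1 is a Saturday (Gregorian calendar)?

2338

Jan 1 advances by 2 weekdays after a leap year and by 1 after a common year.
2339: Jan 1 is Sunday.
2338: Saturday
2338 begins on a Saturday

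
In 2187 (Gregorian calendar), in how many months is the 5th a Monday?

Check the 5th of each month of 2187: Jan 5: Fri, Feb 5: Mon, Mar 5: Mon, Apr 5: Thu, May 5: Sat, Jun 5: Tue, Jul 5: Thu, Aug 5: Sun, Sep 5: Wed, Oct 5: Fri, Nov 5: Mon, Dec 5: Wed.
Monday occurs in February, March, November — 3 months.

3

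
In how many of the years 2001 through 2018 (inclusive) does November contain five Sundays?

5

November has 30 days; it has five Sundays when Sunday falls among the first (month-length − 28) days — i.e. when November 1 is one of Sunday/Saturday.
November 1 by year: 2001:Thu 2002:Fri 2003:Sat✓ 2004:Mon 2005:Tue 2006:Wed 2007:Thu 2008:Sat✓ 2009:Sun✓ 2010:Mon 2011:Tue 2012:Thu 2013:Fri 2014:Sat✓ 2015:Sun✓ 2016:Tue 2017:Wed 2018:Thu
Years with five Sundays: 2003, 2008, 2009, 2014, 2015 → 5.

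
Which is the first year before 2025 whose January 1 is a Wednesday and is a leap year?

Jan 1 advances by 2 weekdays after a leap year and by 1 after a common year.
2025: Jan 1 is Wednesday.
2024: Monday (leap)
2023: Sunday
2022: Saturday
2021: Friday
2020: Wednesday (leap)
2020 begins on a Wednesday and is a leap year.

2020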